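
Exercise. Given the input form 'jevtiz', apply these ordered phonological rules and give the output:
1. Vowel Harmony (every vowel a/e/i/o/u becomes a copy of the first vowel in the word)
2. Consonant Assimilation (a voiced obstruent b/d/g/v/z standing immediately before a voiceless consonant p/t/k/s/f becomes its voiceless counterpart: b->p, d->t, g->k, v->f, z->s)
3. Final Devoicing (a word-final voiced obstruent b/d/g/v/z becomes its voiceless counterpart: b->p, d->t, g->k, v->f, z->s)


Starting form: 'jevtiz'
Rule 1: Vowel Harmony: all vowels become 'e' (matching first vowel). 'jevtiz' -> 'jevtez'
Rule 2: Consonant Assimilation: voiced obstruent before voiceless consonant becomes voiceless ('vt' -> 'ft'). 'jevtez' -> 'jeftez'
Rule 3: Final Devoicing: word-final voiced obstruent 'z' becomes voiceless 's'. 'jeftez' -> 'jeftes'
Final form: 'jeftes'

jeftes


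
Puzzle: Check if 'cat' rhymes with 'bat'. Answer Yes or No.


Rime (stressed vowel + following sounds) of 'cat': -at = /æt/
Rime of 'bat': -at = /æt/
/æt/ and /æt/ are the same ending sound, so the words rhyme.

Yes


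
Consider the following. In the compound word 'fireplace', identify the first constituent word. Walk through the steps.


Split 'fireplace' into 'fire' + 'place'. The first part is 'fire'.

fire


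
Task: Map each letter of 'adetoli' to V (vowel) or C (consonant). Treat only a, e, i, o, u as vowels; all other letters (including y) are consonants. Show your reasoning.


Letter mapping: a = V, d = C, e = V, t = C, o = V, l = C, i = V.

VCVCVCV


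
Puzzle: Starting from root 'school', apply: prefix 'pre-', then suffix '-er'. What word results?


Step 1: Add prefix 'pre-' to 'school' = 'preschool'
Step 2: Add suffix '-er' to 'preschool' = 'preschooler'

preschooler


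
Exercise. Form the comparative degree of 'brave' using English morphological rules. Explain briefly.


Apply comparative formation (ends in e: add -r): 'brave' -> 'braver'.

braver


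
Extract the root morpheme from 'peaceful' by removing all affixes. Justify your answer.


Remove suffix '-ful' from 'peaceful' to get root 'peace'.

peace


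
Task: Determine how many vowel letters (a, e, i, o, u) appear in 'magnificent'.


Vowels in 'magnificent': a, i, i, e = 4 vowels.

4


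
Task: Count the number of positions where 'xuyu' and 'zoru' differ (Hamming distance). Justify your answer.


Alignment:
Position 1: 'x' vs 'z' = DIFFER
Position 2: 'u' vs 'o' = DIFFER
Position 3: 'y' vs 'r' = DIFFER
Position 4: 'u' vs 'u' = match
Total differences: 3

3


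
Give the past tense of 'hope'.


Apply rule: Add -d (word ends in -e). 'hope' becomes 'hoped'.

hoped


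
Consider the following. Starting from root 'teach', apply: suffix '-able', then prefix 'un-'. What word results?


Step 1: Add suffix '-able' to 'teach' = 'teachable'
Step 2: Add prefix 'un-' to 'teachable' = 'unteachable'

unteachable


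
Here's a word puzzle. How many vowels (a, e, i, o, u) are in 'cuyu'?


Vowels in 'cuyu': u, u = 2 vowels.

2


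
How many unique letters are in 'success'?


Unique letters in 'success': {c, e, s, u} = 4 distinct letters.

4


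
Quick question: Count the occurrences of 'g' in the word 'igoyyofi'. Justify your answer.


Letter 'g' in 'igoyyofi': found at position(s) 2 = 1 occurrence(s).

1


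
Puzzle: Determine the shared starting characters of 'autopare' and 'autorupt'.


Compare from the start: 4 characters match: 'auto'. Mismatch at position 5: 'p' vs 'r'.

auto


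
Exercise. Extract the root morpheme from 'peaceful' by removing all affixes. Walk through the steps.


Remove suffix '-ful' from 'peaceful' to get root 'peace'.

peace


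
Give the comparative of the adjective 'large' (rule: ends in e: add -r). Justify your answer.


Apply comparative formation (ends in e: add -r): 'large' -> 'larger'.

larger


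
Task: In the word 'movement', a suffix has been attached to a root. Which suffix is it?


The word 'movement' = 'move' (root) + '-ment' (suffix). The suffix is '-ment'.

ment


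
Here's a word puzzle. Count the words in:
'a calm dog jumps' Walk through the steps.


Split into words: a | calm | dog | jumps = 4 words.

4


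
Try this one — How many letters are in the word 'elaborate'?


Spell out 'elaborate' and number each letter: e(1), l(2), a(3), b(4), o(5), r(6), a(7), t(8), e(9). Total: 9 letters.

9


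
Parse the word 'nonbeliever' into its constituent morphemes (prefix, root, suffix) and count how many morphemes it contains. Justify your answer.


Step 1: Identify prefix: 'non' (meaning: not)
Step 2: Identify root: 'believe'
Step 3: Identify suffix(es): 'er'
Decomposition: non- (prefix: not) + believe (root) + -er (suffix: one who)
Total morphemes: 3

3 morphemes (non- (prefix: not) + believe (root) + -er (suffix: one who))


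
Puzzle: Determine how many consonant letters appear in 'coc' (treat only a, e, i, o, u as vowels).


Consonants in 'coc': c, c = 2 consonants.

2


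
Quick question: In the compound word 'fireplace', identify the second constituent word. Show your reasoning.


Split 'fireplace' into 'fire' + 'place'. The second part is 'place'.

place


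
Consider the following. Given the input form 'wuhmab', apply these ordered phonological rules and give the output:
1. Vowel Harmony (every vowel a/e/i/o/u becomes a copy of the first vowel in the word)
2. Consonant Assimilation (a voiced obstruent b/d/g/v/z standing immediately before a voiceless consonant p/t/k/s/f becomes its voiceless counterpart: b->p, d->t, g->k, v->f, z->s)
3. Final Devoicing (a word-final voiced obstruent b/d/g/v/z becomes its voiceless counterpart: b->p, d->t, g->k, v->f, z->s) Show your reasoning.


Starting form: 'wuhmab'
Rule 1: Vowel Harmony: all vowels become 'u' (matching first vowel). 'wuhmab' -> 'wuhmub'
Rule 2: Consonant Assimilation: no voiced obstruent (b/d/g/v/z) stands immediately before a voiceless consonant (p/t/k/s/f). No change.
Rule 3: Final Devoicing: word-final voiced obstruent 'b' becomes voiceless 'p'. 'wuhmub' -> 'wuhmup'
Final form: 'wuhmup'

wuhmup


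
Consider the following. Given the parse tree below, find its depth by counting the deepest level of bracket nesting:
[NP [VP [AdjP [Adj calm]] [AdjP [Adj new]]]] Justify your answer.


Count bracket nesting levels:
'[' at pos 0: depth = 1
'[' at pos 4: depth = 2
'[' at pos 8: depth = 3
'[' at pos 14: depth = 4
'[' at pos 26: depth = 3
'[' at pos 32: depth = 4
Maximum depth reached: 4

4


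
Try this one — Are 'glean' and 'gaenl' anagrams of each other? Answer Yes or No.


Sorted letters of 'glean': 'aegln'
Sorted letters of 'gaenl': 'aegln'
They match.

Yes


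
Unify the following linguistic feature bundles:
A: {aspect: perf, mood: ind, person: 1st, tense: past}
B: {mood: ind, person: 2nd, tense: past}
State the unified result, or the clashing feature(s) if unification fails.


Compare features:
aspect: A=perf vs B=_ -> unified: perf
mood: A=ind vs B=ind -> unified: ind
person: A=1st vs B=2nd -> CLASH
tense: A=past vs B=past -> unified: past
Clash detected on feature 'person' (1st vs 2nd); unification fails.

CLASH on 'person' (1st vs 2nd)


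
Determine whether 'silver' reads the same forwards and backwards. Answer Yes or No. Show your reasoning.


Forward: 'silver'
Reversed: 'revlis'
They differ.

No


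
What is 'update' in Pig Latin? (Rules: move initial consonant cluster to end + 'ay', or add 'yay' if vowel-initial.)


'update' starts with a vowel, so add 'yay': 'updateyay'.

updateyay


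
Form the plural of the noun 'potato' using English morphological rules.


Apply rule: Add -es (consonant + o). 'potato' becomes 'potatoes'.

potatoes


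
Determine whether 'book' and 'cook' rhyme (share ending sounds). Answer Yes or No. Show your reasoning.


Rime (stressed vowel + following sounds) of 'book': -ook = /ʊk/
Rime of 'cook': -ook = /ʊk/
/ʊk/ and /ʊk/ are the same ending sound, so the words rhyme.

Yes


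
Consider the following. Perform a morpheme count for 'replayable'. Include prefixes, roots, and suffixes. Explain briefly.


Decomposition: re- (prefix) + play (root) + -able (suffix) = 3 morpheme(s)

3 morphemes


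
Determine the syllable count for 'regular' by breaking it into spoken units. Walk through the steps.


Break 'regular' into syllables: reg-u-lar -> reg | u | lar = 3 syllables

3 syllables


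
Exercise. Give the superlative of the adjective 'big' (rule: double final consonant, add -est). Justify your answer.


Apply superlative formation (double final consonant, add -est): 'big' -> 'biggest'.

biggest


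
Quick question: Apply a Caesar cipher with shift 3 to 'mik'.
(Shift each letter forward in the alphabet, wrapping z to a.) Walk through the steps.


Shift each letter by 3: m -> p, i -> l, k -> n. Result: 'pln'.

pln


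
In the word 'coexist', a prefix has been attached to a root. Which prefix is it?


The word 'coexist' = 'co' (prefix) + 'exist' (root). The prefix is 'co'.

co


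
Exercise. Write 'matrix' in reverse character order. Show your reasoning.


Reverse 'matrix' character by character: 'xirtam'.

xirtam


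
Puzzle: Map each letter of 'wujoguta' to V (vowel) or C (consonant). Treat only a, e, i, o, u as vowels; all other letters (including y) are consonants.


Letter mapping: w = C, u = V, j = C, o = V, g = C, u = V, t = C, a = V.

CVCVCVCV


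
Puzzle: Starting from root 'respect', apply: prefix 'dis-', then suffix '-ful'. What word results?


Step 1: Add prefix 'dis-' to 'respect' = 'disrespect'
Step 2: Add suffix '-ful' to 'disrespect' = 'disrespectful'

disrespectful


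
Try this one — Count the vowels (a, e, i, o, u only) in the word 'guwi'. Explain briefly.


Vowels in 'guwi': u, i = 2 vowels.

2


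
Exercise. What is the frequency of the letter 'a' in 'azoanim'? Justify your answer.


Letter 'a' in 'azoanim': found at position(s) 1, 4 = 2 occurrence(s).

2


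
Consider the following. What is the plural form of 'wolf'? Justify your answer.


Apply rule: Change -f to -ves. 'wolf' becomes 'wolves'.

wolves


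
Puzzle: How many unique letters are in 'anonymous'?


Unique letters in 'anonymous': {a, m, n, o, s, u, y} = 7 distinct letters.

7


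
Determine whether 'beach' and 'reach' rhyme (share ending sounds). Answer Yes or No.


Rime (stressed vowel + following sounds) of 'beach': -each = /iːtʃ/
Rime of 'reach': -each = /iːtʃ/
/iːtʃ/ and /iːtʃ/ are the same ending sound, so the words rhyme.

Yes


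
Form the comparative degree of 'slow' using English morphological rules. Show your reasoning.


Apply comparative formation (add -er): 'slow' -> 'slower'.

slower


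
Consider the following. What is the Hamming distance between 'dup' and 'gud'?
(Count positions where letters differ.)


Alignment:
Position 1: 'd' vs 'g' = DIFFER
Position 2: 'u' vs 'u' = match
Position 3: 'p' vs 'd' = DIFFER
Total differences: 2

2


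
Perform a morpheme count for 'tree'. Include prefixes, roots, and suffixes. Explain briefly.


Decomposition: tree (free morpheme) = 1 morpheme(s)

1 morphemes


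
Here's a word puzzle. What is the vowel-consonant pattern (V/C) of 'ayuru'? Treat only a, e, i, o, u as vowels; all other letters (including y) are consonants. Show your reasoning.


Letter mapping: a = V, y = C, u = V, r = C, u = V.

VCVCV


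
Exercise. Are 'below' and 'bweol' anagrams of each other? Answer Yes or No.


Sorted letters of 'below': 'below'
Sorted letters of 'bweol': 'below'
They match.

Yes


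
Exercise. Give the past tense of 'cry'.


Apply rule: Change -y to -ied. 'cry' becomes 'cried'.

cried


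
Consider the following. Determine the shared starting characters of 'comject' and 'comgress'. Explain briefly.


Compare from the start: 3 characters match: 'com'. Mismatch at position 4: 'j' vs 'g'.

com


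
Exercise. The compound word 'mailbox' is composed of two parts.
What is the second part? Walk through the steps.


Split 'mailbox' into 'mail' + 'box'. The second part is 'box'.

box


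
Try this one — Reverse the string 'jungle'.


Reverse 'jungle' character by character: 'elgnuj'.

elgnuj


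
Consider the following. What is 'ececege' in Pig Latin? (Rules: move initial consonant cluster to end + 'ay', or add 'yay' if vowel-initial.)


'ececege' starts with a vowel, so add 'yay': 'ececegeyay'.

ececegeyay


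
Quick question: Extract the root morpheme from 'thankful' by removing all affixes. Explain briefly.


Remove suffix '-ful' from 'thankful' to get root 'thank'.

thank


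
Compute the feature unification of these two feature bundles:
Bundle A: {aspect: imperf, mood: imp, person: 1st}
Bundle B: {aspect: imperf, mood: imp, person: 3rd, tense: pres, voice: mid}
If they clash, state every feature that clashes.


Compare features:
aspect: A=imperf vs B=imperf -> unified: imperf
mood: A=imp vs B=imp -> unified: imp
person: A=1st vs B=3rd -> CLASH
tense: A=_ vs B=pres -> unified: pres
voice: A=_ vs B=mid -> unified: mid
Clash detected on feature 'person' (1st vs 3rd); unification fails.

CLASH on 'person' (1st vs 3rd)


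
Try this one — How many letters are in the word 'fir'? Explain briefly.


Spell out 'fir' and number each letter: f(1), i(2), r(3). Total: 3 letters.

3


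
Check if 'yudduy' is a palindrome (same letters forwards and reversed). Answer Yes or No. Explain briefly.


Forward: 'yudduy'
Reversed: 'yudduy'
They are identical.

Yes


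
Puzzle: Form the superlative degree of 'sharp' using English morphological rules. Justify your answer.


Apply superlative formation (add -est): 'sharp' -> 'sharpest'.

sharpest


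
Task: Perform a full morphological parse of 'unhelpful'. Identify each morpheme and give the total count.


Step 1: Identify prefix: 'un' (meaning: not/reverse)
Step 2: Identify root: 'help'
Step 3: Identify suffix(es): 'ful'
Decomposition: un- (prefix: not/reverse) + help (root) + -ful (suffix: full of)
Total morphemes: 3

3 morphemes (un- (prefix: not/reverse) + help (root) + -ful (suffix: full of))


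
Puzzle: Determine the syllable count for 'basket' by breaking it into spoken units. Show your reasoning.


Break 'basket' into syllables: bas-ket -> bas | ket = 2 syllables

2 syllables


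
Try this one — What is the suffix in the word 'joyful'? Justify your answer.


The word 'joyful' = 'joy' (root) + '-ful' (suffix). The suffix is '-ful'.

ful


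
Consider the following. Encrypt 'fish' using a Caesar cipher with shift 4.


Shift each letter by 4: f -> j, i -> m, s -> w, h -> l. Result: 'jmwl'.

jmwl


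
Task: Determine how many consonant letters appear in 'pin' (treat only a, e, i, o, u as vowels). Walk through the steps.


Consonants in 'pin': p, n = 2 consonants.

2


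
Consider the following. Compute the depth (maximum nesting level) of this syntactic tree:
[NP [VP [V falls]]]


Count bracket nesting levels:
'[' at pos 0: depth = 1
'[' at pos 4: depth = 2
'[' at pos 8: depth = 3
Maximum depth reached: 3

3


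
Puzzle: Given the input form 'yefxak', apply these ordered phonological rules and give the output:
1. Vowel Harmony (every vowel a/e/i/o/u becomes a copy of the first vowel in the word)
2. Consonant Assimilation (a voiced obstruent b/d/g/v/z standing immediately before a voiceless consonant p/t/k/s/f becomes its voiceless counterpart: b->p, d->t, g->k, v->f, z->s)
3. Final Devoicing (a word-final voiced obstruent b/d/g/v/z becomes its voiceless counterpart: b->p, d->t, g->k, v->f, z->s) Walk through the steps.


Starting form: 'yefxak'
Rule 1: Vowel Harmony: all vowels become 'e' (matching first vowel). 'yefxak' -> 'yefxek'
Rule 2: Consonant Assimilation: no voiced obstruent (b/d/g/v/z) stands immediately before a voiceless consonant (p/t/k/s/f). No change.
Rule 3: Final Devoicing: final consonant 'k' is not one of the voiced obstruents b/d/g/v/z. No change.
Final form: 'yefxek'

yefxek


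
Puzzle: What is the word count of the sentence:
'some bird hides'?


Split into words: some | bird | hides = 3 words.

3


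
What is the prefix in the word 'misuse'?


The word 'misuse' = 'mis' (prefix) + 'use' (root). The prefix is 'mis'.

mis


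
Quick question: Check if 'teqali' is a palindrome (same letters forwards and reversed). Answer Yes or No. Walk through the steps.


Forward: 'teqali'
Reversed: 'ilaqet'
They differ.

No


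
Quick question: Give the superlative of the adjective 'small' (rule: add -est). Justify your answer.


Apply superlative formation (add -est): 'small' -> 'smallest'.

smallest


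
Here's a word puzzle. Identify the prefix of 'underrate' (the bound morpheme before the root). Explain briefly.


The word 'underrate' = 'under' (prefix) + 'rate' (root). The prefix is 'under'.

under


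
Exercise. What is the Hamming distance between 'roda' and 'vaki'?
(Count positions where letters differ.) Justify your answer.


Alignment:
Position 1: 'r' vs 'v' = DIFFER
Position 2: 'o' vs 'a' = DIFFER
Position 3: 'd' vs 'k' = DIFFER
Position 4: 'a' vs 'i' = DIFFER
Total differences: 4

4


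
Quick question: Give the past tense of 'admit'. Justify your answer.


Apply rule: Double final consonant and add -ed. 'admit' becomes 'admitted'.

admitted


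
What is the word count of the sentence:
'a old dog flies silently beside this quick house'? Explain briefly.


Split into words: a | old | dog | flies | silently | beside | this | quick | house = 9 words.

9


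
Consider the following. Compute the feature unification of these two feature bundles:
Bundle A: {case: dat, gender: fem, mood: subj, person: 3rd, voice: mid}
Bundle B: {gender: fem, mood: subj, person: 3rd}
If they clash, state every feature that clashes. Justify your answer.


Compare features:
case: A=dat vs B=_ -> unified: dat
gender: A=fem vs B=fem -> unified: fem
mood: A=subj vs B=subj -> unified: subj
person: A=3rd vs B=3rd -> unified: 3rd
voice: A=mid vs B=_ -> unified: mid
No clashes found.

Unified: {case: dat, gender: fem, mood: subj, person: 3rd, voice: mid}


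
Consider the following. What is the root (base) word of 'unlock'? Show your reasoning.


Remove prefix 'un' from 'unlock' to get root 'lock'.

lock


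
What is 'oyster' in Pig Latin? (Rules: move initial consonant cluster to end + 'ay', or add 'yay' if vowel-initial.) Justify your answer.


'oyster' starts with a vowel, so add 'yay': 'oysteryay'.

oysteryay


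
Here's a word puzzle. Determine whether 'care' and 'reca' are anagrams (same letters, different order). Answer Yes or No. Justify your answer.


Sorted letters of 'care': 'acer'
Sorted letters of 'reca': 'acer'
They match.

Yes


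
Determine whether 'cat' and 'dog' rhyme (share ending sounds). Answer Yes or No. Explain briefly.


Rime (stressed vowel + following sounds) of 'cat': -at = /æt/
Rime of 'dog': -og = /ɒg/
/æt/ and /ɒg/ are different ending sounds, so the words do not rhyme.

No


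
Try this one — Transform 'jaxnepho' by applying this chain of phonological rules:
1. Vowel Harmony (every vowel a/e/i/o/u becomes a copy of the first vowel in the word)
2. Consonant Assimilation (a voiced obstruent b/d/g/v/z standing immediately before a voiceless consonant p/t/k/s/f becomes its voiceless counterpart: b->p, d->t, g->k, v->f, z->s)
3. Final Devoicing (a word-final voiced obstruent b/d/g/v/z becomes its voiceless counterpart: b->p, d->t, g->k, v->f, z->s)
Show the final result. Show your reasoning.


Starting form: 'jaxnepho'
Rule 1: Vowel Harmony: all vowels become 'a' (matching first vowel). 'jaxnepho' -> 'jaxnapha'
Rule 2: Consonant Assimilation: no voiced obstruent (b/d/g/v/z) stands immediately before a voiceless consonant (p/t/k/s/f). No change.
Rule 3: Final Devoicing: the word ends in the vowel 'a', not a consonant. No change.
Final form: 'jaxnapha'

jaxnapha


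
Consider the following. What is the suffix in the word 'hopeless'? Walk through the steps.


The word 'hopeless' = 'hope' (root) + '-less' (suffix). The suffix is '-less'.

less


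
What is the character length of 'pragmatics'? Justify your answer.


Spell out 'pragmatics' and number each letter: p(1), r(2), a(3), g(4), m(5), a(6), t(7), i(8), c(9), s(10). Total: 10 letters.

10


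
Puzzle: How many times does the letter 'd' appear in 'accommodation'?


Letter 'd' in 'accommodation': found at position(s) 8 = 1 occurrence(s).

1


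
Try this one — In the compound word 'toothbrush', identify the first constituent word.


Split 'toothbrush' into 'tooth' + 'brush'. The first part is 'tooth'.

tooth


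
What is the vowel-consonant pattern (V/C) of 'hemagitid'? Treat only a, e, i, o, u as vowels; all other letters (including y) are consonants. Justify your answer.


Letter mapping: h = C, e = V, m = C, a = V, g = C, i = V, t = C, i = V, d = C.

CVCVCVCVC


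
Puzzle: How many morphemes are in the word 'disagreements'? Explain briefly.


Decomposition: dis- (prefix) + agree (root) + -ment (suffix) + -s (plural) = 4 morpheme(s)

4 morphemes


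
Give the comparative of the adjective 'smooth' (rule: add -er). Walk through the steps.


Apply comparative formation (add -er): 'smooth' -> 'smoother'.

smoother


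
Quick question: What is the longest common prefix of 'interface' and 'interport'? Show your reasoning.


Compare from the start: 5 characters match: 'inter'. Mismatch at position 6: 'f' vs 'p'.

inter


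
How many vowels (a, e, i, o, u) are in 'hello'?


Vowels in 'hello': e, o = 2 vowels.

2


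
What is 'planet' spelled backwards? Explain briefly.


Reverse 'planet' character by character: 'tenalp'.

tenalp


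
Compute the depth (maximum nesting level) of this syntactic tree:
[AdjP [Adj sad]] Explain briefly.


Count bracket nesting levels:
'[' at pos 0: depth = 1
'[' at pos 6: depth = 2
Maximum depth reached: 2

2


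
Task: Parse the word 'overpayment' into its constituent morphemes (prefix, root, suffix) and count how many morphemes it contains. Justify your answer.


Step 1: Identify prefix: 'over' (meaning: excessively)
Step 2: Identify root: 'pay'
Step 3: Identify suffix(es): 'ment'
Decomposition: over- (prefix: excessively) + pay (root) + -ment (suffix: action/result)
Total morphemes: 3

3 morphemes (over- (prefix: excessively) + pay (root) + -ment (suffix: action/result))


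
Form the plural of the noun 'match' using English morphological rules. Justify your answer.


Apply rule: Add -es (sibilant/fricative ending). 'match' becomes 'matches'.

matches


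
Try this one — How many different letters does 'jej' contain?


Unique letters in 'jej': {e, j} = 2 distinct letters.

2


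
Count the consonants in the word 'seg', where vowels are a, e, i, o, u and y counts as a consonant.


Consonants in 'seg': s, g = 2 consonants.

2


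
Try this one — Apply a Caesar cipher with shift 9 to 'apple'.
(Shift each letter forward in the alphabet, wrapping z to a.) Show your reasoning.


Shift each letter by 9: a -> j, p -> y, p -> y, l -> u, e -> n. Result: 'jyyun'.

jyyun


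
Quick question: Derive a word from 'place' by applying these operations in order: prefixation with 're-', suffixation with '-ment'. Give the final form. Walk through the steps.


Step 1: Add prefix 're-' to 'place' = 'replace'
Step 2: Add suffix '-ment' to 'replace' = 'replacement'

replacement


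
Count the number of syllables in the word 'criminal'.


Break 'criminal' into syllables: crim-i-nal -> crim | i | nal = 3 syllables

3 syllables


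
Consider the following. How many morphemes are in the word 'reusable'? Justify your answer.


Decomposition: re- (prefix) + use (root) + -able (suffix) = 3 morpheme(s)

3 morphemes


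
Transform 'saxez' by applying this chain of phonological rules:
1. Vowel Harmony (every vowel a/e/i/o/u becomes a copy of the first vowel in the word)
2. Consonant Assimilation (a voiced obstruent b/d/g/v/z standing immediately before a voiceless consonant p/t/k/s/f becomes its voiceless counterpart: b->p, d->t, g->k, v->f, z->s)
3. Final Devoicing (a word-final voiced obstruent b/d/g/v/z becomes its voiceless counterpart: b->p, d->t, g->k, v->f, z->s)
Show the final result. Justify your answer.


Starting form: 'saxez'
Rule 1: Vowel Harmony: all vowels become 'a' (matching first vowel). 'saxez' -> 'saxaz'
Rule 2: Consonant Assimilation: no voiced obstruent (b/d/g/v/z) stands immediately before a voiceless consonant (p/t/k/s/f). No change.
Rule 3: Final Devoicing: word-final voiced obstruent 'z' becomes voiceless 's'. 'saxaz' -> 'saxas'
Final form: 'saxas'

saxas


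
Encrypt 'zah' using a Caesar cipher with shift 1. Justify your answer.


Shift each letter by 1: z -> a, a -> b, h -> i. Result: 'abi'.

abi


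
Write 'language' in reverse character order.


Reverse 'language' character by character: 'egaugnal'.

egaugnal


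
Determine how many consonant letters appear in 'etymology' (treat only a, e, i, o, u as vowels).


Consonants in 'etymology': t, y, m, l, g, y = 6 consonants.

6


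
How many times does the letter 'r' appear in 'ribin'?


Letter 'r' in 'ribin': found at position(s) 1 = 1 occurrence(s).

1


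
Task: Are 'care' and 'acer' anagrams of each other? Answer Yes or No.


Sorted letters of 'care': 'acer'
Sorted letters of 'acer': 'acer'
They match.

Yes


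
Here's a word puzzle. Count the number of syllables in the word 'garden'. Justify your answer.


Break 'garden' into syllables: gar-den -> gar | den = 2 syllables

2 syllables


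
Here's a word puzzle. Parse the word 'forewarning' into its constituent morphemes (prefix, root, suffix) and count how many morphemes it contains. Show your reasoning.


Step 1: Identify prefix: 'fore' (meaning: before/front)
Step 2: Identify root: 'warn'
Step 3: Identify suffix(es): 'ing'
Decomposition: fore- (prefix: before/front) + warn (root) + -ing (suffix: ongoing action)
Total morphemes: 3

3 morphemes (fore- (prefix: before/front) + warn (root) + -ing (suffix: ongoing action))


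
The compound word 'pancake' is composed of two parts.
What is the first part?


Split 'pancake' into 'pan' + 'cake'. The first part is 'pan'.

pan


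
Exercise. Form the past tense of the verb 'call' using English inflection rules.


Apply rule: Add -ed. 'call' becomes 'called'.

called


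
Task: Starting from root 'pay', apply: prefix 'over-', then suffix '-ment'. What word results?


Step 1: Add prefix 'over-' to 'pay' = 'overpay'
Step 2: Add suffix '-ment' to 'overpay' = 'overpayment'

overpayment


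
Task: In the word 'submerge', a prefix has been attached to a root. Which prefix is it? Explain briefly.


The word 'submerge' = 'sub' (prefix) + 'merge' (root). The prefix is 'sub'.

sub


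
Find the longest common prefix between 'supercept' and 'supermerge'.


Compare from the start: 5 characters match: 'super'. Mismatch at position 6: 'c' vs 'm'.

super


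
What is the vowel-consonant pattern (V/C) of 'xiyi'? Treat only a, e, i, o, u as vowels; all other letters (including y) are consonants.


Letter mapping: x = C, i = V, y = C, i = V.

CVCV


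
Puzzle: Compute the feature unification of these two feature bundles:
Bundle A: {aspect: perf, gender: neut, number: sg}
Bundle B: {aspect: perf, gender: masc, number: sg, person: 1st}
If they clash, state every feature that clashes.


Compare features:
aspect: A=perf vs B=perf -> unified: perf
gender: A=neut vs B=masc -> CLASH
number: A=sg vs B=sg -> unified: sg
person: A=_ vs B=1st -> unified: 1st
Clash detected on feature 'gender' (neut vs masc); unification fails.

CLASH on 'gender' (neut vs masc)


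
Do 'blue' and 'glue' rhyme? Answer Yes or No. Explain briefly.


Rime (stressed vowel + following sounds) of 'blue': -ue = /uː/
Rime of 'glue': -ue = /uː/
/uː/ and /uː/ are the same ending sound, so the words rhyme.

Yes


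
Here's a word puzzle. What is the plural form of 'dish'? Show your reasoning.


Apply rule: Add -es (sibilant/fricative ending). 'dish' becomes 'dishes'.

dishes


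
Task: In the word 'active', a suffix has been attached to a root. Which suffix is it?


The word 'active' = 'act' (root) + '-ive' (suffix). The suffix is '-ive'.

ive


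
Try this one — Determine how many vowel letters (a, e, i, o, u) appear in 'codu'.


Vowels in 'codu': o, u = 2 vowels.

2


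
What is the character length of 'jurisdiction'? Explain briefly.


Spell out 'jurisdiction' and number each letter: j(1), u(2), r(3), i(4), s(5), d(6), i(7), c(8), t(9), i(10), o(11), n(12). Total: 12 letters.

12


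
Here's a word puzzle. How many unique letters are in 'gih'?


Unique letters in 'gih': {g, h, i} = 3 distinct letters.

3


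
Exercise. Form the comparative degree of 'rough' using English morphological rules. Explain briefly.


Apply comparative formation (add -er): 'rough' -> 'rougher'.

rougher


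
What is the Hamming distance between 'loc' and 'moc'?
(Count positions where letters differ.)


Alignment:
Position 1: 'l' vs 'm' = DIFFER
Position 2: 'o' vs 'o' = match
Position 3: 'c' vs 'c' = match
Total differences: 1

1


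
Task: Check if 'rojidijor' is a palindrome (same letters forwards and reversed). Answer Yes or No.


Forward: 'rojidijor'
Reversed: 'rojidijor'
They are identical.

Yes


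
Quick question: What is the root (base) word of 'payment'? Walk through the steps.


Remove suffix '-ment' from 'payment' to get root 'pay'.

pay


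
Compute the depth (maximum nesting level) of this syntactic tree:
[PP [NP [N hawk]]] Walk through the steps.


Count bracket nesting levels:
'[' at pos 0: depth = 1
'[' at pos 4: depth = 2
'[' at pos 8: depth = 3
Maximum depth reached: 3

3


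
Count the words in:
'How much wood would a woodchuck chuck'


Split into words: How | much | wood | would | a | woodchuck | chuck = 7 words.

7


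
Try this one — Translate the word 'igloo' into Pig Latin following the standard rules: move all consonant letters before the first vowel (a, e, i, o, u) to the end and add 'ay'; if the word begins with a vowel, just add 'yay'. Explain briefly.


'igloo' starts with a vowel, so add 'yay': 'iglooyay'.

iglooyay


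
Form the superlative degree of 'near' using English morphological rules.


Apply superlative formation (add -est): 'near' -> 'nearest'.

nearest


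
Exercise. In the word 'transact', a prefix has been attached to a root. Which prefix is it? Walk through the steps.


The word 'transact' = 'trans' (prefix) + 'act' (root). The prefix is 'trans'.

trans


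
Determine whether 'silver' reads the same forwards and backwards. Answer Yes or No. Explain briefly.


Forward: 'silver'
Reversed: 'revlis'
They differ.

No


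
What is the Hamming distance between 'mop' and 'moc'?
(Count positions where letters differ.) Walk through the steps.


Alignment:
Position 1: 'm' vs 'm' = match
Position 2: 'o' vs 'o' = match
Position 3: 'p' vs 'c' = DIFFER
Total differences: 1

1


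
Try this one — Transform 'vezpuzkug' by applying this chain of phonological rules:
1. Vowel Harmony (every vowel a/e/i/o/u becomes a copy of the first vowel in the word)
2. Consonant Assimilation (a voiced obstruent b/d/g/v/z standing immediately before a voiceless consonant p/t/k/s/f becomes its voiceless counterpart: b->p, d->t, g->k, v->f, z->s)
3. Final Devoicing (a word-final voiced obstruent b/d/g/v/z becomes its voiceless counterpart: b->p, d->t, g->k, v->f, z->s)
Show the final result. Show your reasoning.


Starting form: 'vezpuzkug'
Rule 1: Vowel Harmony: all vowels become 'e' (matching first vowel). 'vezpuzkug' -> 'vezpezkeg'
Rule 2: Consonant Assimilation: voiced obstruent before voiceless consonant becomes voiceless ('zp' -> 'sp', 'zk' -> 'sk'). 'vezpezkeg' -> 'vespeskeg'
Rule 3: Final Devoicing: word-final voiced obstruent 'g' becomes voiceless 'k'. 'vespeskeg' -> 'vespeskek'
Final form: 'vespeskek'

vespeskek


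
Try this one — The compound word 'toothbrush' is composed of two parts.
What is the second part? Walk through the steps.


Split 'toothbrush' into 'tooth' + 'brush'. The second part is 'brush'.

brush


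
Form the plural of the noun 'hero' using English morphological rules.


Apply rule: Add -es (consonant + o). 'hero' becomes 'heroes'.

heroes


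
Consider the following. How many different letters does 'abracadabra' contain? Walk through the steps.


Unique letters in 'abracadabra': {a, b, c, d, r} = 5 distinct letters.

5


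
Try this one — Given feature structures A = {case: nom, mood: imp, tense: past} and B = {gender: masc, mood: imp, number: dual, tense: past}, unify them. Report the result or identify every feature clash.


Compare features:
case: A=nom vs B=_ -> unified: nom
gender: A=_ vs B=masc -> unified: masc
mood: A=imp vs B=imp -> unified: imp
number: A=_ vs B=dual -> unified: dual
tense: A=past vs B=past -> unified: past
No clashes found.

Unified: {case: nom, gender: masc, mood: imp, number: dual, tense: past}


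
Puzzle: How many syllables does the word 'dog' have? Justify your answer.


Break 'dog' into syllables: dog -> dog = 1 syllable

1 syllable


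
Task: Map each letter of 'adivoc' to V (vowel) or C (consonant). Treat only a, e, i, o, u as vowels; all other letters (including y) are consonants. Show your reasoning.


Letter mapping: a = V, d = C, i = V, v = C, o = V, c = C.

VCVCVC


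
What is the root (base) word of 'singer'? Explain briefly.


Remove suffix '-er' from 'singer' to get root 'sing'.

sing


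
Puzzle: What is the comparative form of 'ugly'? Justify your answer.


Apply comparative formation (consonant + y: change y to i, add -er): 'ugly' -> 'uglier'.

uglier


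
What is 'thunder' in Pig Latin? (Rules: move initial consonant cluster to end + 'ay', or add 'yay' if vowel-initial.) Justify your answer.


'thunder': move consonant cluster 'th' to end and add 'ay': 'underthay'.

underthay


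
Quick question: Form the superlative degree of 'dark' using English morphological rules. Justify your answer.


Apply superlative formation (add -est): 'dark' -> 'darkest'.

darkest


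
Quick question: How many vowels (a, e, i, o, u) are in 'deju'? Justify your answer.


Vowels in 'deju': e, u = 2 vowels.

2


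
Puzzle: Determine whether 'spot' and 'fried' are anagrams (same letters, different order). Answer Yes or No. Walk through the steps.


Sorted letters of 'spot': 'opst'
Sorted letters of 'fried': 'defir'
They do not match.

No


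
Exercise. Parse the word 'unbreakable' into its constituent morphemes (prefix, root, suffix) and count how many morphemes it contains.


Step 1: Identify prefix: 'un' (meaning: not/reverse)
Step 2: Identify root: 'break'
Step 3: Identify suffix(es): 'able'
Decomposition: un- (prefix: not/reverse) + break (root) + -able (suffix: capable of)
Total morphemes: 3

3 morphemes (un- (prefix: not/reverse) + break (root) + -able (suffix: capable of))


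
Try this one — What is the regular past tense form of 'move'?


Apply rule: Add -d (word ends in -e). 'move' becomes 'moved'.

moved


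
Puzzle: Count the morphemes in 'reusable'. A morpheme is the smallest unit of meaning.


Decomposition: re- (prefix) + use (root) + -able (suffix) = 3 morpheme(s)

3 morphemes


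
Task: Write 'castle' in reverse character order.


Reverse 'castle' character by character: 'eltsac'.

eltsac


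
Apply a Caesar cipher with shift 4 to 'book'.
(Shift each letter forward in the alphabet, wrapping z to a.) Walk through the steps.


Shift each letter by 4: b -> f, o -> s, o -> s, k -> o. Result: 'fsso'.

fsso


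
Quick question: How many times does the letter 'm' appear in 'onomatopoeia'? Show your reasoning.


Letter 'm' in 'onomatopoeia': found at position(s) 4 = 1 occurrence(s).

1


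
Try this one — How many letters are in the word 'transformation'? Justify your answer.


Spell out 'transformation' and number each letter: t(1), r(2), a(3), n(4), s(5), f(6), o(7), r(8), m(9), a(10), t(11), i(12), o(13), n(14). Total: 14 letters.

14


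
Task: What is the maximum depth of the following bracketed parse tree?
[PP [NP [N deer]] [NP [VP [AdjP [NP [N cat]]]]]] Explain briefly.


Count bracket nesting levels:
'[' at pos 0: depth = 1
'[' at pos 4: depth = 2
'[' at pos 8: depth = 3
'[' at pos 18: depth = 2
'[' at pos 22: depth = 3
'[' at pos 26: depth = 4
'[' at pos 32: depth = 5
'[' at pos 36: depth = 6
Maximum depth reached: 6

6


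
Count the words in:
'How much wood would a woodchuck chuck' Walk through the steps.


Split into words: How | much | wood | would | a | woodchuck | chuck = 7 words.

7


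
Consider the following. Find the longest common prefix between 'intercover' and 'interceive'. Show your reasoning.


Compare from the start: 6 characters match: 'interc'. Mismatch at position 7: 'o' vs 'e'.

interc


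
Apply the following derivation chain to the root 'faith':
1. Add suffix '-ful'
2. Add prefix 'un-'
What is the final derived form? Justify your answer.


Step 1: Add suffix '-ful' to 'faith' = 'faithful'
Step 2: Add prefix 'un-' to 'faithful' = 'unfaithful'

unfaithful


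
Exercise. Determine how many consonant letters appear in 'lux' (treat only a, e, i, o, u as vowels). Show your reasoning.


Consonants in 'lux': l, x = 2 consonants.

2


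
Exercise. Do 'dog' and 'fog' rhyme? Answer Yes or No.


Rime (stressed vowel + following sounds) of 'dog': -og = /ɒg/
Rime of 'fog': -og = /ɒg/
/ɒg/ and /ɒg/ are the same ending sound, so the words rhyme.

Yes


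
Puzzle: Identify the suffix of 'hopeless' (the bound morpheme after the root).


The word 'hopeless' = 'hope' (root) + '-less' (suffix). The suffix is '-less'.

less


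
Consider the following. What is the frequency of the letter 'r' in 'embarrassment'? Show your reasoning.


Letter 'r' in 'embarrassment': found at position(s) 5, 6 = 2 occurrence(s).

2


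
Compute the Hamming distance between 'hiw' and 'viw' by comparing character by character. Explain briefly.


Alignment:
Position 1: 'h' vs 'v' = DIFFER
Position 2: 'i' vs 'i' = match
Position 3: 'w' vs 'w' = match
Total differences: 1

1


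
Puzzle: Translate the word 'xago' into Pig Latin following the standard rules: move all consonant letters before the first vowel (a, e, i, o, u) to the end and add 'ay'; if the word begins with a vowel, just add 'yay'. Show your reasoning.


'xago': move consonant cluster 'x' to end and add 'ay': 'agoxay'.

agoxay


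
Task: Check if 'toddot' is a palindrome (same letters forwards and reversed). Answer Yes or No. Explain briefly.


Forward: 'toddot'
Reversed: 'toddot'
They are identical.

Yes


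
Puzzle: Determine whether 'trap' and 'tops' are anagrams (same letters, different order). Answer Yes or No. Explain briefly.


Sorted letters of 'trap': 'aprt'
Sorted letters of 'tops': 'opst'
They do not match.

No


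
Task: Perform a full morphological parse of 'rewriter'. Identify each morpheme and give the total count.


Step 1: Identify prefix: 're' (meaning: again)
Step 2: Identify root: 'write'
Step 3: Identify suffix(es): 'er'
Decomposition: re- (prefix: again) + write (root) + -er (suffix: one who)
Total morphemes: 3

3 morphemes (re- (prefix: again) + write (root) + -er (suffix: one who))


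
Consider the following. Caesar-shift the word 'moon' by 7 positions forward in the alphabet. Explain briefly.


Shift each letter by 7: m -> t, o -> v, o -> v, n -> u. Result: 'tvvu'.

tvvu
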